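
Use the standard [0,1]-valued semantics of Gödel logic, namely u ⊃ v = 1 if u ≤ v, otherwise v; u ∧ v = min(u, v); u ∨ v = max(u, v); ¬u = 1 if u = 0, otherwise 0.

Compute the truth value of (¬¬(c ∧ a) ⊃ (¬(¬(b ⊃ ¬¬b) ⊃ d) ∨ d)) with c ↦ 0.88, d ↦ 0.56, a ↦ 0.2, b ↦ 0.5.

(c ∧ a) = min(0.88, 0.2) = 0.2
¬(c ∧ a): Gödel ¬ of 0.2 = 0 (operand ≠ 0)
¬¬(c ∧ a): Gödel ¬ of 0 = 1 (operand is 0)
¬b: Gödel ¬ of 0.5 = 0 (operand ≠ 0)
¬¬b: Gödel ¬ of 0 = 1 (operand is 0)
(b ⊃ ¬¬b): 0.5 ≤ 1, so result = 1
¬(b ⊃ ¬¬b): Gödel ¬ of 1 = 0 (operand ≠ 0)
(¬(b ⊃ ¬¬b) ⊃ d): 0 ≤ 0.56, so result = 1
¬(¬(b ⊃ ¬¬b) ⊃ d): Gödel ¬ of 1 = 0 (operand ≠ 0)
(¬(¬(b ⊃ ¬¬b) ⊃ d) ∨ d) = max(0, 0.56) = 0.56
(¬¬(c ∧ a) ⊃ (¬(¬(b ⊃ ¬¬b) ⊃ d) ∨ d)): 1 > 0.56, so result = 0.56

0.56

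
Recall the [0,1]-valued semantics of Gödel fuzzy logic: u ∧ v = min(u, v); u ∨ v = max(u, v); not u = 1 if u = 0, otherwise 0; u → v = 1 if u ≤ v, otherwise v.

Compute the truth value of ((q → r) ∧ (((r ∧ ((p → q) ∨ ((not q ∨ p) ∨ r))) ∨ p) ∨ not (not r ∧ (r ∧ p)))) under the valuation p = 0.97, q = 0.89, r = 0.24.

(q → r): 0.89 > 0.24, so result = 0.24
(p → q): 0.97 > 0.89, so result = 0.89
not q: Gödel ¬ of 0.89 = 0 (operand ≠ 0)
(not q ∨ p) = max(0, 0.97) = 0.97
((not q ∨ p) ∨ r) = max(0.97, 0.24) = 0.97
((p → q) ∨ ((not q ∨ p) ∨ r)) = max(0.89, 0.97) = 0.97
(r ∧ ((p → q) ∨ ((not q ∨ p) ∨ r))) = min(0.24, 0.97) = 0.24
((r ∧ ((p → q) ∨ ((not q ∨ p) ∨ r))) ∨ p) = max(0.24, 0.97) = 0.97
not r: Gödel ¬ of 0.24 = 0 (operand ≠ 0)
(r ∧ p) = min(0.24, 0.97) = 0.24
(not r ∧ (r ∧ p)) = min(0, 0.24) = 0
not (not r ∧ (r ∧ p)): Gödel ¬ of 0 = 1 (operand is 0)
(((r ∧ ((p → q) ∨ ((not q ∨ p) ∨ r))) ∨ p) ∨ not (not r ∧ (r ∧ p))) = max(0.97, 1) = 1
((q → r) ∧ (((r ∧ ((p → q) ∨ ((not q ∨ p) ∨ r))) ∨ p) ∨ not (not r ∧ (r ∧ p)))) = min(0.24, 1) = 0.24

0.24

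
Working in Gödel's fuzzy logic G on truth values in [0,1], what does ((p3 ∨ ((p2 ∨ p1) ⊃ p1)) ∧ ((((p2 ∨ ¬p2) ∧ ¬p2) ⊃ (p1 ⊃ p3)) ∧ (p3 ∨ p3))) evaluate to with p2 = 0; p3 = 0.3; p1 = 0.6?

0.30

(p2 ∨ p1) = max(0, 0.6) = 0.6
((p2 ∨ p1) ⊃ p1): 0.6 ≤ 0.6, so result = 1
(p3 ∨ ((p2 ∨ p1) ⊃ p1)) = max(0.3, 1) = 1
¬p2: Gödel ¬ of 0 = 1 (operand is 0)
(p2 ∨ ¬p2) = max(0, 1) = 1
¬p2: Gödel ¬ of 0 = 1 (operand is 0)
((p2 ∨ ¬p2) ∧ ¬p2) = min(1, 1) = 1
(p1 ⊃ p3): 0.6 > 0.3, so result = 0.3
(((p2 ∨ ¬p2) ∧ ¬p2) ⊃ (p1 ⊃ p3)): 1 > 0.3, so result = 0.3
(p3 ∨ p3) = max(0.3, 0.3) = 0.3
((((p2 ∨ ¬p2) ∧ ¬p2) ⊃ (p1 ⊃ p3)) ∧ (p3 ∨ p3)) = min(0.3, 0.3) = 0.3
((p3 ∨ ((p2 ∨ p1) ⊃ p1)) ∧ ((((p2 ∨ ¬p2) ∧ ¬p2) ⊃ (p1 ⊃ p3)) ∧ (p3 ∨ p3))) = min(1, 0.3) = 0.3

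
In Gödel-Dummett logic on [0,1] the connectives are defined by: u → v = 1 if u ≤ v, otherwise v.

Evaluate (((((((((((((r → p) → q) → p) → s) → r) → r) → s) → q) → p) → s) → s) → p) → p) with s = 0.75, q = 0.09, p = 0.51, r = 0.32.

(r → p): 0.32 ≤ 0.51, so result = 1
((r → p) → q): 1 > 0.09, so result = 0.09
(((r → p) → q) → p): 0.09 ≤ 0.51, so result = 1
((((r → p) → q) → p) → s): 1 > 0.75, so result = 0.75
(((((r → p) → q) → p) → s) → r): 0.75 > 0.32, so result = 0.32
((((((r → p) → q) → p) → s) → r) → r): 0.32 ≤ 0.32, so result = 1
(((((((r → p) → q) → p) → s) → r) → r) → s): 1 > 0.75, so result = 0.75
((((((((r → p) → q) → p) → s) → r) → r) → s) → q): 0.75 > 0.09, so result = 0.09
(((((((((r → p) → q) → p) → s) → r) → r) → s) → q) → p): 0.09 ≤ 0.51, so result = 1
((((((((((r → p) → q) → p) → s) → r) → r) → s) → q) → p) → s): 1 > 0.75, so result = 0.75
(((((((((((r → p) → q) → p) → s) → r) → r) → s) → q) → p) → s) → s): 0.75 ≤ 0.75, so result = 1
((((((((((((r → p) → q) → p) → s) → r) → r) → s) → q) → p) → s) → s) → p): 1 > 0.51, so result = 0.51
(((((((((((((r → p) → q) → p) → s) → r) → r) → s) → q) → p) → s) → s) → p) → p): 0.51 ≤ 0.51, so result = 1

1.00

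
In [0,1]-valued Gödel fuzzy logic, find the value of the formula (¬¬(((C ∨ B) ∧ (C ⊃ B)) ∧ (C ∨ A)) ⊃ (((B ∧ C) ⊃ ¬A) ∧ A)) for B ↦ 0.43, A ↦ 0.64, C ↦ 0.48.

(C ∨ B) = max(0.48, 0.43) = 0.48
(C ⊃ B): 0.48 > 0.43, so result = 0.43
((C ∨ B) ∧ (C ⊃ B)) = min(0.48, 0.43) = 0.43
(C ∨ A) = max(0.48, 0.64) = 0.64
(((C ∨ B) ∧ (C ⊃ B)) ∧ (C ∨ A)) = min(0.43, 0.64) = 0.43
¬(((C ∨ B) ∧ (C ⊃ B)) ∧ (C ∨ A)): Gödel ¬ of 0.43 = 0 (operand ≠ 0)
¬¬(((C ∨ B) ∧ (C ⊃ B)) ∧ (C ∨ A)): Gödel ¬ of 0 = 1 (operand is 0)
(B ∧ C) = min(0.43, 0.48) = 0.43
¬A: Gödel ¬ of 0.64 = 0 (operand ≠ 0)
((B ∧ C) ⊃ ¬A): 0.43 > 0, so result = 0
(((B ∧ C) ⊃ ¬A) ∧ A) = min(0, 0.64) = 0
(¬¬(((C ∨ B) ∧ (C ⊃ B)) ∧ (C ∨ A)) ⊃ (((B ∧ C) ⊃ ¬A) ∧ A)): 1 > 0, so result = 0

0.00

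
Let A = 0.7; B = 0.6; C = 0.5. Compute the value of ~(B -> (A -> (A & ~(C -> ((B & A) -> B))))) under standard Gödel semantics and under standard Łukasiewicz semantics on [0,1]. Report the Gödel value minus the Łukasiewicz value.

0.70

Gödel evaluation:
  (B & A) = min(0.6, 0.7) = 0.6
  ((B & A) -> B): 0.6 ≤ 0.6, so result = 1
  (C -> ((B & A) -> B)): 0.5 ≤ 1, so result = 1
  ~(C -> ((B & A) -> B)): Gödel ¬ of 1 = 0 (operand ≠ 0)
  (A & ~(C -> ((B & A) -> B))) = min(0.7, 0) = 0
  (A -> (A & ~(C -> ((B & A) -> B)))): 0.7 > 0, so result = 0
  (B -> (A -> (A & ~(C -> ((B & A) -> B))))): 0.6 > 0, so result = 0
  ~(B -> (A -> (A & ~(C -> ((B & A) -> B))))): Gödel ¬ of 0 = 1 (operand is 0)
  Gödel value = 1
Łukasiewicz evaluation:
  (B & A) = min(0.6, 0.7) = 0.6
  ((B & A) -> B): min(1, 1 − 0.6 + 0.6) = 1
  (C -> ((B & A) -> B)): min(1, 1 − 0.5 + 1) = 1
  ~(C -> ((B & A) -> B)): Łukasiewicz ¬ gives 1 − 1 = 0
  (A & ~(C -> ((B & A) -> B))) = min(0.7, 0) = 0
  (A -> (A & ~(C -> ((B & A) -> B)))): min(1, 1 − 0.7 + 0) = 0.3
  (B -> (A -> (A & ~(C -> ((B & A) -> B))))): min(1, 1 − 0.6 + 0.3) = 0.7
  ~(B -> (A -> (A & ~(C -> ((B & A) -> B))))): Łukasiewicz ¬ gives 1 − 0.7 = 0.3
  Łukasiewicz value = 0.3
Difference: 1 − 0.3 = 0.70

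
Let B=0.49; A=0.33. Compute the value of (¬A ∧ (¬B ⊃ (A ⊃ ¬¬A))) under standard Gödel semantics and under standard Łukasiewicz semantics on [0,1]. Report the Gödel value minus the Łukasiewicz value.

Gödel evaluation:
  ¬A: Gödel ¬ of 0.33 = 0 (operand ≠ 0)
  ¬B: Gödel ¬ of 0.49 = 0 (operand ≠ 0)
  ¬A: Gödel ¬ of 0.33 = 0 (operand ≠ 0)
  ¬¬A: Gödel ¬ of 0 = 1 (operand is 0)
  (A ⊃ ¬¬A): 0.33 ≤ 1, so result = 1
  (¬B ⊃ (A ⊃ ¬¬A)): 0 ≤ 1, so result = 1
  (¬A ∧ (¬B ⊃ (A ⊃ ¬¬A))) = min(0, 1) = 0
  Gödel value = 0
Łukasiewicz evaluation:
  ¬A: Łukasiewicz ¬ gives 1 − 0.33 = 0.67
  ¬B: Łukasiewicz ¬ gives 1 − 0.49 = 0.51
  ¬A: Łukasiewicz ¬ gives 1 − 0.33 = 0.67
  ¬¬A: Łukasiewicz ¬ gives 1 − 0.67 = 0.33
  (A ⊃ ¬¬A): min(1, 1 − 0.33 + 0.33) = 1
  (¬B ⊃ (A ⊃ ¬¬A)): min(1, 1 − 0.51 + 1) = 1
  (¬A ∧ (¬B ⊃ (A ⊃ ¬¬A))) = min(0.67, 1) = 0.67
  Łukasiewicz value = 0.67
Difference: 0 − 0.67 = -0.67

-0.67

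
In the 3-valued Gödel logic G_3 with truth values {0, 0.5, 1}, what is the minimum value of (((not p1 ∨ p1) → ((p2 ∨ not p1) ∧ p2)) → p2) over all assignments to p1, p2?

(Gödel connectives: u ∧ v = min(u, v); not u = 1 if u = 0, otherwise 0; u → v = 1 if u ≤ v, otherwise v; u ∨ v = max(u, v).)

0.50

The minimum is attained at p1 = 0.5, p2 = 0.5:
  not p1: Gödel ¬ of 0.5 = 0 (operand ≠ 0)
  (not p1 ∨ p1) = max(0, 0.5) = 0.5
  not p1: Gödel ¬ of 0.5 = 0 (operand ≠ 0)
  (p2 ∨ not p1) = max(0.5, 0) = 0.5
  ((p2 ∨ not p1) ∧ p2) = min(0.5, 0.5) = 0.5
  ((not p1 ∨ p1) → ((p2 ∨ not p1) ∧ p2)): 0.5 ≤ 0.5, so result = 1
  (((not p1 ∨ p1) → ((p2 ∨ not p1) ∧ p2)) → p2): 1 > 0.5, so result = 0.5
Checking all 9 assignments confirms none give a value below 0.50.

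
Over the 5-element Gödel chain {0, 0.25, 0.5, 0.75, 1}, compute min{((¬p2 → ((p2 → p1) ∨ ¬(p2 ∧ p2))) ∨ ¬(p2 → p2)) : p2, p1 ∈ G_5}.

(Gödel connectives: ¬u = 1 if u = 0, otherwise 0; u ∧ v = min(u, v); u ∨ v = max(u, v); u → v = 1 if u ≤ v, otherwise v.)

1.00

Every assignment gives 1. For instance at p2 = 0, p1 = 0:
  ¬p2: Gödel ¬ of 0 = 1 (operand is 0)
  (p2 → p1): 0 ≤ 0, so result = 1
  (p2 ∧ p2) = min(0, 0) = 0
  ¬(p2 ∧ p2): Gödel ¬ of 0 = 1 (operand is 0)
  ((p2 → p1) ∨ ¬(p2 ∧ p2)) = max(1, 1) = 1
  (¬p2 → ((p2 → p1) ∨ ¬(p2 ∧ p2))): 1 ≤ 1, so result = 1
  (p2 → p2): 0 ≤ 0, so result = 1
  ¬(p2 → p2): Gödel ¬ of 1 = 0 (operand ≠ 0)
  ((¬p2 → ((p2 → p1) ∨ ¬(p2 ∧ p2))) ∨ ¬(p2 → p2)) = max(1, 0) = 1
All 25 assignments give value 1 — the formula is a G_5-tautology.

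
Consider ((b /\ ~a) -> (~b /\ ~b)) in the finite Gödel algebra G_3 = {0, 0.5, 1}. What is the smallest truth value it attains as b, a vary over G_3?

The minimum is attained at b = 0.5, a = 0:
  ~a: Gödel ¬ of 0 = 1 (operand is 0)
  (b /\ ~a) = min(0.5, 1) = 0.5
  ~b: Gödel ¬ of 0.5 = 0 (operand ≠ 0)
  ~b: Gödel ¬ of 0.5 = 0 (operand ≠ 0)
  (~b /\ ~b) = min(0, 0) = 0
  ((b /\ ~a) -> (~b /\ ~b)): 0.5 > 0, so result = 0
Checking all 9 assignments confirms none give a value below 0.00.

0.00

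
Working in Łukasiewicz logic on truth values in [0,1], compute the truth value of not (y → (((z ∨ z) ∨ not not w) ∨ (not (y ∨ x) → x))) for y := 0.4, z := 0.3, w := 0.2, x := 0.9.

(z ∨ z) = max(0.3, 0.3) = 0.3
not w: Łukasiewicz ¬ gives 1 − 0.2 = 0.8
not not w: Łukasiewicz ¬ gives 1 − 0.8 = 0.2
((z ∨ z) ∨ not not w) = max(0.3, 0.2) = 0.3
(y ∨ x) = max(0.4, 0.9) = 0.9
not (y ∨ x): Łukasiewicz ¬ gives 1 − 0.9 = 0.1
(not (y ∨ x) → x): min(1, 1 − 0.1 + 0.9) = 1
(((z ∨ z) ∨ not not w) ∨ (not (y ∨ x) → x)) = max(0.3, 1) = 1
(y → (((z ∨ z) ∨ not not w) ∨ (not (y ∨ x) → x))): min(1, 1 − 0.4 + 1) = 1
not (y → (((z ∨ z) ∨ not not w) ∨ (not (y ∨ x) → x))): Łukasiewicz ¬ gives 1 − 1 = 0

0.00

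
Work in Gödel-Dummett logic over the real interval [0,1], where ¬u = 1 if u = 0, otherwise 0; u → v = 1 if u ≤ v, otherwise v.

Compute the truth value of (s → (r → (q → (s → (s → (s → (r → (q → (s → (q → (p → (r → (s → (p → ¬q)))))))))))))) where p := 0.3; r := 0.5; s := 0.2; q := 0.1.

¬q: Gödel ¬ of 0.1 = 0 (operand ≠ 0)
(p → ¬q): 0.3 > 0, so result = 0
(s → (p → ¬q)): 0.2 > 0, so result = 0
(r → (s → (p → ¬q))): 0.5 > 0, so result = 0
(p → (r → (s → (p → ¬q)))): 0.3 > 0, so result = 0
(q → (p → (r → (s → (p → ¬q))))): 0.1 > 0, so result = 0
(s → (q → (p → (r → (s → (p → ¬q)))))): 0.2 > 0, so result = 0
(q → (s → (q → (p → (r → (s → (p → ¬q))))))): 0.1 > 0, so result = 0
(r → (q → (s → (q → (p → (r → (s → (p → ¬q)))))))): 0.5 > 0, so result = 0
(s → (r → (q → (s → (q → (p → (r → (s → (p → ¬q))))))))): 0.2 > 0, so result = 0
(s → (s → (r → (q → (s → (q → (p → (r → (s → (p → ¬q)))))))))): 0.2 > 0, so result = 0
(s → (s → (s → (r → (q → (s → (q → (p → (r → (s → (p → ¬q))))))))))): 0.2 > 0, so result = 0
(q → (s → (s → (s → (r → (q → (s → (q → (p → (r → (s → (p → ¬q)))))))))))): 0.1 > 0, so result = 0
(r → (q → (s → (s → (s → (r → (q → (s → (q → (p → (r → (s → (p → ¬q))))))))))))): 0.5 > 0, so result = 0
(s → (r → (q → (s → (s → (s → (r → (q → (s → (q → (p → (r → (s → (p → ¬q)))))))))))))): 0.2 > 0, so result = 0

0.00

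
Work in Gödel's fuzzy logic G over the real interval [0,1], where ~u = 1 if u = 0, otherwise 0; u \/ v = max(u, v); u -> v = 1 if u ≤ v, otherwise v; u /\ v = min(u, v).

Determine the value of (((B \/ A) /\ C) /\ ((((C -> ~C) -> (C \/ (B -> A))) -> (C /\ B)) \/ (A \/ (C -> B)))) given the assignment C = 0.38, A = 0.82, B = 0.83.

(B \/ A) = max(0.83, 0.82) = 0.83
((B \/ A) /\ C) = min(0.83, 0.38) = 0.38
~C: Gödel ¬ of 0.38 = 0 (operand ≠ 0)
(C -> ~C): 0.38 > 0, so result = 0
(B -> A): 0.83 > 0.82, so result = 0.82
(C \/ (B -> A)) = max(0.38, 0.82) = 0.82
((C -> ~C) -> (C \/ (B -> A))): 0 ≤ 0.82, so result = 1
(C /\ B) = min(0.38, 0.83) = 0.38
(((C -> ~C) -> (C \/ (B -> A))) -> (C /\ B)): 1 > 0.38, so result = 0.38
(C -> B): 0.38 ≤ 0.83, so result = 1
(A \/ (C -> B)) = max(0.82, 1) = 1
((((C -> ~C) -> (C \/ (B -> A))) -> (C /\ B)) \/ (A \/ (C -> B))) = max(0.38, 1) = 1
(((B \/ A) /\ C) /\ ((((C -> ~C) -> (C \/ (B -> A))) -> (C /\ B)) \/ (A \/ (C -> B)))) = min(0.38, 1) = 0.38

0.38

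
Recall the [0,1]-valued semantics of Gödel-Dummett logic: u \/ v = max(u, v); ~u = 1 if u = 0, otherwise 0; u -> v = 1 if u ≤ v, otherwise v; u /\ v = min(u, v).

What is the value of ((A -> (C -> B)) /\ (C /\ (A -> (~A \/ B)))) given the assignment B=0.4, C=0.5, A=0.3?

0.50

(C -> B): 0.5 > 0.4, so result = 0.4
(A -> (C -> B)): 0.3 ≤ 0.4, so result = 1
~A: Gödel ¬ of 0.3 = 0 (operand ≠ 0)
(~A \/ B) = max(0, 0.4) = 0.4
(A -> (~A \/ B)): 0.3 ≤ 0.4, so result = 1
(C /\ (A -> (~A \/ B))) = min(0.5, 1) = 0.5
((A -> (C -> B)) /\ (C /\ (A -> (~A \/ B)))) = min(1, 0.5) = 0.5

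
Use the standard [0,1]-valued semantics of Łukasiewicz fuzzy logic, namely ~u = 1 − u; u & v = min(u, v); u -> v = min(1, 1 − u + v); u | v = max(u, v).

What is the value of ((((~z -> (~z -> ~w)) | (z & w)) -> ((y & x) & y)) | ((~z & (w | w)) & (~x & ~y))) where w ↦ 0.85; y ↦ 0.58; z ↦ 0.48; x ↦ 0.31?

0.42

~z: Łukasiewicz ¬ gives 1 − 0.48 = 0.52
~z: Łukasiewicz ¬ gives 1 − 0.48 = 0.52
~w: Łukasiewicz ¬ gives 1 − 0.85 = 0.15
(~z -> ~w): min(1, 1 − 0.52 + 0.15) = 0.63
(~z -> (~z -> ~w)): min(1, 1 − 0.52 + 0.63) = 1
(z & w) = min(0.48, 0.85) = 0.48
((~z -> (~z -> ~w)) | (z & w)) = max(1, 0.48) = 1
(y & x) = min(0.58, 0.31) = 0.31
((y & x) & y) = min(0.31, 0.58) = 0.31
(((~z -> (~z -> ~w)) | (z & w)) -> ((y & x) & y)): min(1, 1 − 1 + 0.31) = 0.31
~z: Łukasiewicz ¬ gives 1 − 0.48 = 0.52
(w | w) = max(0.85, 0.85) = 0.85
(~z & (w | w)) = min(0.52, 0.85) = 0.52
~x: Łukasiewicz ¬ gives 1 − 0.31 = 0.69
~y: Łukasiewicz ¬ gives 1 − 0.58 = 0.42
(~x & ~y) = min(0.69, 0.42) = 0.42
((~z & (w | w)) & (~x & ~y)) = min(0.52, 0.42) = 0.42
((((~z -> (~z -> ~w)) | (z & w)) -> ((y & x) & y)) | ((~z & (w | w)) & (~x & ~y))) = max(0.31, 0.42) = 0.42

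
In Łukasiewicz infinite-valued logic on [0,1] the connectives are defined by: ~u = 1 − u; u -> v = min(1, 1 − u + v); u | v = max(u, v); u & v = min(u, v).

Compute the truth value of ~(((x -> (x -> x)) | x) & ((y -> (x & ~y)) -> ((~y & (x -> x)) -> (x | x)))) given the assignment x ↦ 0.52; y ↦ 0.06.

0.42

(x -> x): min(1, 1 − 0.52 + 0.52) = 1
(x -> (x -> x)): min(1, 1 − 0.52 + 1) = 1
((x -> (x -> x)) | x) = max(1, 0.52) = 1
~y: Łukasiewicz ¬ gives 1 − 0.06 = 0.94
(x & ~y) = min(0.52, 0.94) = 0.52
(y -> (x & ~y)): min(1, 1 − 0.06 + 0.52) = 1
~y: Łukasiewicz ¬ gives 1 − 0.06 = 0.94
(x -> x): min(1, 1 − 0.52 + 0.52) = 1
(~y & (x -> x)) = min(0.94, 1) = 0.94
(x | x) = max(0.52, 0.52) = 0.52
((~y & (x -> x)) -> (x | x)): min(1, 1 − 0.94 + 0.52) = 0.58
((y -> (x & ~y)) -> ((~y & (x -> x)) -> (x | x))): min(1, 1 − 1 + 0.58) = 0.58
(((x -> (x -> x)) | x) & ((y -> (x & ~y)) -> ((~y & (x -> x)) -> (x | x)))) = min(1, 0.58) = 0.58
~(((x -> (x -> x)) | x) & ((y -> (x & ~y)) -> ((~y & (x -> x)) -> (x | x)))): Łukasiewicz ¬ gives 1 − 0.58 = 0.42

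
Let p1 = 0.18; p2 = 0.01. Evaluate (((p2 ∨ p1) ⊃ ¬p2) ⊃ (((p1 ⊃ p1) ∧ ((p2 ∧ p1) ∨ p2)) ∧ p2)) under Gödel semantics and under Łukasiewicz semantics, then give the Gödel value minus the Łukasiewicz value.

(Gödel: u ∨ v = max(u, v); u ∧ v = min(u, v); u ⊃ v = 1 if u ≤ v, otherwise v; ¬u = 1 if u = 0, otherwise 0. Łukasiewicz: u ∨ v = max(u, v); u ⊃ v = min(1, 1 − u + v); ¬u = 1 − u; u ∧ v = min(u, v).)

Gödel evaluation:
  (p2 ∨ p1) = max(0.01, 0.18) = 0.18
  ¬p2: Gödel ¬ of 0.01 = 0 (operand ≠ 0)
  ((p2 ∨ p1) ⊃ ¬p2): 0.18 > 0, so result = 0
  (p1 ⊃ p1): 0.18 ≤ 0.18, so result = 1
  (p2 ∧ p1) = min(0.01, 0.18) = 0.01
  ((p2 ∧ p1) ∨ p2) = max(0.01, 0.01) = 0.01
  ((p1 ⊃ p1) ∧ ((p2 ∧ p1) ∨ p2)) = min(1, 0.01) = 0.01
  (((p1 ⊃ p1) ∧ ((p2 ∧ p1) ∨ p2)) ∧ p2) = min(0.01, 0.01) = 0.01
  (((p2 ∨ p1) ⊃ ¬p2) ⊃ (((p1 ⊃ p1) ∧ ((p2 ∧ p1) ∨ p2)) ∧ p2)): 0 ≤ 0.01, so result = 1
  Gödel value = 1
Łukasiewicz evaluation:
  (p2 ∨ p1) = max(0.01, 0.18) = 0.18
  ¬p2: Łukasiewicz ¬ gives 1 − 0.01 = 0.99
  ((p2 ∨ p1) ⊃ ¬p2): min(1, 1 − 0.18 + 0.99) = 1
  (p1 ⊃ p1): min(1, 1 − 0.18 + 0.18) = 1
  (p2 ∧ p1) = min(0.01, 0.18) = 0.01
  ((p2 ∧ p1) ∨ p2) = max(0.01, 0.01) = 0.01
  ((p1 ⊃ p1) ∧ ((p2 ∧ p1) ∨ p2)) = min(1, 0.01) = 0.01
  (((p1 ⊃ p1) ∧ ((p2 ∧ p1) ∨ p2)) ∧ p2) = min(0.01, 0.01) = 0.01
  (((p2 ∨ p1) ⊃ ¬p2) ⊃ (((p1 ⊃ p1) ∧ ((p2 ∧ p1) ∨ p2)) ∧ p2)): min(1, 1 − 1 + 0.01) = 0.01
  Łukasiewicz value = 0.01
Difference: 1 − 0.01 = 0.99

0.99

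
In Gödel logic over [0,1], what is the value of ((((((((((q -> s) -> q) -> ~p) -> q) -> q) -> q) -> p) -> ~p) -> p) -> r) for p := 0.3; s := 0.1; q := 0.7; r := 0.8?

0.80

(q -> s): 0.7 > 0.1, so result = 0.1
((q -> s) -> q): 0.1 ≤ 0.7, so result = 1
~p: Gödel ¬ of 0.3 = 0 (operand ≠ 0)
(((q -> s) -> q) -> ~p): 1 > 0, so result = 0
((((q -> s) -> q) -> ~p) -> q): 0 ≤ 0.7, so result = 1
(((((q -> s) -> q) -> ~p) -> q) -> q): 1 > 0.7, so result = 0.7
((((((q -> s) -> q) -> ~p) -> q) -> q) -> q): 0.7 ≤ 0.7, so result = 1
(((((((q -> s) -> q) -> ~p) -> q) -> q) -> q) -> p): 1 > 0.3, so result = 0.3
~p: Gödel ¬ of 0.3 = 0 (operand ≠ 0)
((((((((q -> s) -> q) -> ~p) -> q) -> q) -> q) -> p) -> ~p): 0.3 > 0, so result = 0
(((((((((q -> s) -> q) -> ~p) -> q) -> q) -> q) -> p) -> ~p) -> p): 0 ≤ 0.3, so result = 1
((((((((((q -> s) -> q) -> ~p) -> q) -> q) -> q) -> p) -> ~p) -> p) -> r): 1 > 0.8, so result = 0.8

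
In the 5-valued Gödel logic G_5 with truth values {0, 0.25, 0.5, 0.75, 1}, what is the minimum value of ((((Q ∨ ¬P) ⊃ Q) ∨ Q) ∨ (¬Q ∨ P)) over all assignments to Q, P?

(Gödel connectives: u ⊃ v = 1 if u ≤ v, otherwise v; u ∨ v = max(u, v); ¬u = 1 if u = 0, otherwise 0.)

0.25

The minimum is attained at Q = 0.25, P = 0:
  ¬P: Gödel ¬ of 0 = 1 (operand is 0)
  (Q ∨ ¬P) = max(0.25, 1) = 1
  ((Q ∨ ¬P) ⊃ Q): 1 > 0.25, so result = 0.25
  (((Q ∨ ¬P) ⊃ Q) ∨ Q) = max(0.25, 0.25) = 0.25
  ¬Q: Gödel ¬ of 0.25 = 0 (operand ≠ 0)
  (¬Q ∨ P) = max(0, 0) = 0
  ((((Q ∨ ¬P) ⊃ Q) ∨ Q) ∨ (¬Q ∨ P)) = max(0.25, 0) = 0.25
Checking all 25 assignments confirms none give a value below 0.25.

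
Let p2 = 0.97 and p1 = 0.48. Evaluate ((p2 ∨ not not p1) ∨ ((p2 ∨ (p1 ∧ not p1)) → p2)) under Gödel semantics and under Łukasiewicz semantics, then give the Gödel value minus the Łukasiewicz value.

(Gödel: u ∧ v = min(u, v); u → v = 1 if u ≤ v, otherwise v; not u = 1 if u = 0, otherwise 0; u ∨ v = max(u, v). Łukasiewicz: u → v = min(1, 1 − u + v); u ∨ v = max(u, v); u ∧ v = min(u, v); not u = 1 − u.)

0.00

Gödel evaluation:
  not p1: Gödel ¬ of 0.48 = 0 (operand ≠ 0)
  not not p1: Gödel ¬ of 0 = 1 (operand is 0)
  (p2 ∨ not not p1) = max(0.97, 1) = 1
  not p1: Gödel ¬ of 0.48 = 0 (operand ≠ 0)
  (p1 ∧ not p1) = min(0.48, 0) = 0
  (p2 ∨ (p1 ∧ not p1)) = max(0.97, 0) = 0.97
  ((p2 ∨ (p1 ∧ not p1)) → p2): 0.97 ≤ 0.97, so result = 1
  ((p2 ∨ not not p1) ∨ ((p2 ∨ (p1 ∧ not p1)) → p2)) = max(1, 1) = 1
  Gödel value = 1
Łukasiewicz evaluation:
  not p1: Łukasiewicz ¬ gives 1 − 0.48 = 0.52
  not not p1: Łukasiewicz ¬ gives 1 − 0.52 = 0.48
  (p2 ∨ not not p1) = max(0.97, 0.48) = 0.97
  not p1: Łukasiewicz ¬ gives 1 − 0.48 = 0.52
  (p1 ∧ not p1) = min(0.48, 0.52) = 0.48
  (p2 ∨ (p1 ∧ not p1)) = max(0.97, 0.48) = 0.97
  ((p2 ∨ (p1 ∧ not p1)) → p2): min(1, 1 − 0.97 + 0.97) = 1
  ((p2 ∨ not not p1) ∨ ((p2 ∨ (p1 ∧ not p1)) → p2)) = max(0.97, 1) = 1
  Łukasiewicz value = 1
Difference: 1 − 1 = 0.00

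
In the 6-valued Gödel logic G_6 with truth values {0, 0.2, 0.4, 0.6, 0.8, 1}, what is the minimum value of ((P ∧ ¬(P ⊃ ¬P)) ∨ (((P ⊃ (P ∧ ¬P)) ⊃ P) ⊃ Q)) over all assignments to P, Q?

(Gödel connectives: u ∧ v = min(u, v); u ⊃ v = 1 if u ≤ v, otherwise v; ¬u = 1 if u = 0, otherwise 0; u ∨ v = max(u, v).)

The minimum is attained at P = 0.2, Q = 0:
  ¬P: Gödel ¬ of 0.2 = 0 (operand ≠ 0)
  (P ⊃ ¬P): 0.2 > 0, so result = 0
  ¬(P ⊃ ¬P): Gödel ¬ of 0 = 1 (operand is 0)
  (P ∧ ¬(P ⊃ ¬P)) = min(0.2, 1) = 0.2
  ¬P: Gödel ¬ of 0.2 = 0 (operand ≠ 0)
  (P ∧ ¬P) = min(0.2, 0) = 0
  (P ⊃ (P ∧ ¬P)): 0.2 > 0, so result = 0
  ((P ⊃ (P ∧ ¬P)) ⊃ P): 0 ≤ 0.2, so result = 1
  (((P ⊃ (P ∧ ¬P)) ⊃ P) ⊃ Q): 1 > 0, so result = 0
  ((P ∧ ¬(P ⊃ ¬P)) ∨ (((P ⊃ (P ∧ ¬P)) ⊃ P) ⊃ Q)) = max(0.2, 0) = 0.2
Checking all 36 assignments confirms none give a value below 0.20.

0.20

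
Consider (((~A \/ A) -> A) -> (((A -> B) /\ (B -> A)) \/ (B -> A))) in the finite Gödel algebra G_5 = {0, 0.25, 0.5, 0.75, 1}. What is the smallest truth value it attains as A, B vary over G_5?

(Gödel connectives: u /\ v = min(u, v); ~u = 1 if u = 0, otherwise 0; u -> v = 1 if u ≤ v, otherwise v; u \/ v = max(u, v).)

0.25

The minimum is attained at A = 0.25, B = 0.5:
  ~A: Gödel ¬ of 0.25 = 0 (operand ≠ 0)
  (~A \/ A) = max(0, 0.25) = 0.25
  ((~A \/ A) -> A): 0.25 ≤ 0.25, so result = 1
  (A -> B): 0.25 ≤ 0.5, so result = 1
  (B -> A): 0.5 > 0.25, so result = 0.25
  ((A -> B) /\ (B -> A)) = min(1, 0.25) = 0.25
  (B -> A): 0.5 > 0.25, so result = 0.25
  (((A -> B) /\ (B -> A)) \/ (B -> A)) = max(0.25, 0.25) = 0.25
  (((~A \/ A) -> A) -> (((A -> B) /\ (B -> A)) \/ (B -> A))): 1 > 0.25, so result = 0.25
Checking all 25 assignments confirms none give a value below 0.25.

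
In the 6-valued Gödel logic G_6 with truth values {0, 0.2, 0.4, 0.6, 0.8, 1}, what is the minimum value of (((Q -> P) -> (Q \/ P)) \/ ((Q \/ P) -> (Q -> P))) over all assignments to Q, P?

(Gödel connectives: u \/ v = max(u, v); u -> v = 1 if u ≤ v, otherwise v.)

1.00

Every assignment gives 1. For instance at Q = 0, P = 0:
  (Q -> P): 0 ≤ 0, so result = 1
  (Q \/ P) = max(0, 0) = 0
  ((Q -> P) -> (Q \/ P)): 1 > 0, so result = 0
  (Q \/ P) = max(0, 0) = 0
  (Q -> P): 0 ≤ 0, so result = 1
  ((Q \/ P) -> (Q -> P)): 0 ≤ 1, so result = 1
  (((Q -> P) -> (Q \/ P)) \/ ((Q \/ P) -> (Q -> P))) = max(0, 1) = 1
All 36 assignments give value 1 — the formula is a G_6-tautology.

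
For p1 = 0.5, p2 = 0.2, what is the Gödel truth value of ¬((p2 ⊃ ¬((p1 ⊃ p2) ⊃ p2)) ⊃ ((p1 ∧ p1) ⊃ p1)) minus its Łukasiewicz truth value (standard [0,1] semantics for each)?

0.00

Gödel evaluation:
  (p1 ⊃ p2): 0.5 > 0.2, so result = 0.2
  ((p1 ⊃ p2) ⊃ p2): 0.2 ≤ 0.2, so result = 1
  ¬((p1 ⊃ p2) ⊃ p2): Gödel ¬ of 1 = 0 (operand ≠ 0)
  (p2 ⊃ ¬((p1 ⊃ p2) ⊃ p2)): 0.2 > 0, so result = 0
  (p1 ∧ p1) = min(0.5, 0.5) = 0.5
  ((p1 ∧ p1) ⊃ p1): 0.5 ≤ 0.5, so result = 1
  ((p2 ⊃ ¬((p1 ⊃ p2) ⊃ p2)) ⊃ ((p1 ∧ p1) ⊃ p1)): 0 ≤ 1, so result = 1
  ¬((p2 ⊃ ¬((p1 ⊃ p2) ⊃ p2)) ⊃ ((p1 ∧ p1) ⊃ p1)): Gödel ¬ of 1 = 0 (operand ≠ 0)
  Gödel value = 0
Łukasiewicz evaluation:
  (p1 ⊃ p2): min(1, 1 − 0.5 + 0.2) = 0.7
  ((p1 ⊃ p2) ⊃ p2): min(1, 1 − 0.7 + 0.2) = 0.5
  ¬((p1 ⊃ p2) ⊃ p2): Łukasiewicz ¬ gives 1 − 0.5 = 0.5
  (p2 ⊃ ¬((p1 ⊃ p2) ⊃ p2)): min(1, 1 − 0.2 + 0.5) = 1
  (p1 ∧ p1) = min(0.5, 0.5) = 0.5
  ((p1 ∧ p1) ⊃ p1): min(1, 1 − 0.5 + 0.5) = 1
  ((p2 ⊃ ¬((p1 ⊃ p2) ⊃ p2)) ⊃ ((p1 ∧ p1) ⊃ p1)): min(1, 1 − 1 + 1) = 1
  ¬((p2 ⊃ ¬((p1 ⊃ p2) ⊃ p2)) ⊃ ((p1 ∧ p1) ⊃ p1)): Łukasiewicz ¬ gives 1 − 1 = 0
  Łukasiewicz value = 0
Difference: 0 − 0 = 0.00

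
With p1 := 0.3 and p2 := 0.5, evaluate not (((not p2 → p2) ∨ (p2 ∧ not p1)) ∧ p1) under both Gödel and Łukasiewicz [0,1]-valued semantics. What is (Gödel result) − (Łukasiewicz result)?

Gödel evaluation:
  not p2: Gödel ¬ of 0.5 = 0 (operand ≠ 0)
  (not p2 → p2): 0 ≤ 0.5, so result = 1
  not p1: Gödel ¬ of 0.3 = 0 (operand ≠ 0)
  (p2 ∧ not p1) = min(0.5, 0) = 0
  ((not p2 → p2) ∨ (p2 ∧ not p1)) = max(1, 0) = 1
  (((not p2 → p2) ∨ (p2 ∧ not p1)) ∧ p1) = min(1, 0.3) = 0.3
  not (((not p2 → p2) ∨ (p2 ∧ not p1)) ∧ p1): Gödel ¬ of 0.3 = 0 (operand ≠ 0)
  Gödel value = 0
Łukasiewicz evaluation:
  not p2: Łukasiewicz ¬ gives 1 − 0.5 = 0.5
  (not p2 → p2): min(1, 1 − 0.5 + 0.5) = 1
  not p1: Łukasiewicz ¬ gives 1 − 0.3 = 0.7
  (p2 ∧ not p1) = min(0.5, 0.7) = 0.5
  ((not p2 → p2) ∨ (p2 ∧ not p1)) = max(1, 0.5) = 1
  (((not p2 → p2) ∨ (p2 ∧ not p1)) ∧ p1) = min(1, 0.3) = 0.3
  not (((not p2 → p2) ∨ (p2 ∧ not p1)) ∧ p1): Łukasiewicz ¬ gives 1 − 0.3 = 0.7
  Łukasiewicz value = 0.7
Difference: 0 − 0.7 = -0.70

-0.70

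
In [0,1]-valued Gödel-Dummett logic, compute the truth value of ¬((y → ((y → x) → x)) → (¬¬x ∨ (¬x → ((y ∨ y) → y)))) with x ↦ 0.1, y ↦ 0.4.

0.00

(y → x): 0.4 > 0.1, so result = 0.1
((y → x) → x): 0.1 ≤ 0.1, so result = 1
(y → ((y → x) → x)): 0.4 ≤ 1, so result = 1
¬x: Gödel ¬ of 0.1 = 0 (operand ≠ 0)
¬¬x: Gödel ¬ of 0 = 1 (operand is 0)
¬x: Gödel ¬ of 0.1 = 0 (operand ≠ 0)
(y ∨ y) = max(0.4, 0.4) = 0.4
((y ∨ y) → y): 0.4 ≤ 0.4, so result = 1
(¬x → ((y ∨ y) → y)): 0 ≤ 1, so result = 1
(¬¬x ∨ (¬x → ((y ∨ y) → y))) = max(1, 1) = 1
((y → ((y → x) → x)) → (¬¬x ∨ (¬x → ((y ∨ y) → y)))): 1 ≤ 1, so result = 1
¬((y → ((y → x) → x)) → (¬¬x ∨ (¬x → ((y ∨ y) → y)))): Gödel ¬ of 1 = 0 (operand ≠ 0)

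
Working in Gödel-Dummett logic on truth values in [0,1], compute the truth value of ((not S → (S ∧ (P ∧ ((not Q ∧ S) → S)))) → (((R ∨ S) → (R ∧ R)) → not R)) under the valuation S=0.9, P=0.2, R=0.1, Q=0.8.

not S: Gödel ¬ of 0.9 = 0 (operand ≠ 0)
not Q: Gödel ¬ of 0.8 = 0 (operand ≠ 0)
(not Q ∧ S) = min(0, 0.9) = 0
((not Q ∧ S) → S): 0 ≤ 0.9, so result = 1
(P ∧ ((not Q ∧ S) → S)) = min(0.2, 1) = 0.2
(S ∧ (P ∧ ((not Q ∧ S) → S))) = min(0.9, 0.2) = 0.2
(not S → (S ∧ (P ∧ ((not Q ∧ S) → S)))): 0 ≤ 0.2, so result = 1
(R ∨ S) = max(0.1, 0.9) = 0.9
(R ∧ R) = min(0.1, 0.1) = 0.1
((R ∨ S) → (R ∧ R)): 0.9 > 0.1, so result = 0.1
not R: Gödel ¬ of 0.1 = 0 (operand ≠ 0)
(((R ∨ S) → (R ∧ R)) → not R): 0.1 > 0, so result = 0
((not S → (S ∧ (P ∧ ((not Q ∧ S) → S)))) → (((R ∨ S) → (R ∧ R)) → not R)): 1 > 0, so result = 0

0.00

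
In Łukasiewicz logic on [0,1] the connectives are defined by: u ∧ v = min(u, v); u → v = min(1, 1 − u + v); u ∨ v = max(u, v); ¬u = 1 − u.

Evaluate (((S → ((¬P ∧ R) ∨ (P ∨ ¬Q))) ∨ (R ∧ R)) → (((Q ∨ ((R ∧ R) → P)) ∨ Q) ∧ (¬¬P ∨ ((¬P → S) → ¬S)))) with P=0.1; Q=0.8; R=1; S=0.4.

0.80

¬P: Łukasiewicz ¬ gives 1 − 0.1 = 0.9
(¬P ∧ R) = min(0.9, 1) = 0.9
¬Q: Łukasiewicz ¬ gives 1 − 0.8 = 0.2
(P ∨ ¬Q) = max(0.1, 0.2) = 0.2
((¬P ∧ R) ∨ (P ∨ ¬Q)) = max(0.9, 0.2) = 0.9
(S → ((¬P ∧ R) ∨ (P ∨ ¬Q))): min(1, 1 − 0.4 + 0.9) = 1
(R ∧ R) = min(1, 1) = 1
((S → ((¬P ∧ R) ∨ (P ∨ ¬Q))) ∨ (R ∧ R)) = max(1, 1) = 1
(R ∧ R) = min(1, 1) = 1
((R ∧ R) → P): min(1, 1 − 1 + 0.1) = 0.1
(Q ∨ ((R ∧ R) → P)) = max(0.8, 0.1) = 0.8
((Q ∨ ((R ∧ R) → P)) ∨ Q) = max(0.8, 0.8) = 0.8
¬P: Łukasiewicz ¬ gives 1 − 0.1 = 0.9
¬¬P: Łukasiewicz ¬ gives 1 − 0.9 = 0.1
¬P: Łukasiewicz ¬ gives 1 − 0.1 = 0.9
(¬P → S): min(1, 1 − 0.9 + 0.4) = 0.5
¬S: Łukasiewicz ¬ gives 1 − 0.4 = 0.6
((¬P → S) → ¬S): min(1, 1 − 0.5 + 0.6) = 1
(¬¬P ∨ ((¬P → S) → ¬S)) = max(0.1, 1) = 1
(((Q ∨ ((R ∧ R) → P)) ∨ Q) ∧ (¬¬P ∨ ((¬P → S) → ¬S))) = min(0.8, 1) = 0.8
(((S → ((¬P ∧ R) ∨ (P ∨ ¬Q))) ∨ (R ∧ R)) → (((Q ∨ ((R ∧ R) → P)) ∨ Q) ∧ (¬¬P ∨ ((¬P → S) → ¬S)))): min(1, 1 − 1 + 0.8) = 0.8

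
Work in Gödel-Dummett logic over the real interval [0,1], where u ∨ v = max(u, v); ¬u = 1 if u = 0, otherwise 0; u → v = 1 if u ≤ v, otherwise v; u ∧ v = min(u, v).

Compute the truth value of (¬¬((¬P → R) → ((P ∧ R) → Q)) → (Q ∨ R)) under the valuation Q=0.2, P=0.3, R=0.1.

¬P: Gödel ¬ of 0.3 = 0 (operand ≠ 0)
(¬P → R): 0 ≤ 0.1, so result = 1
(P ∧ R) = min(0.3, 0.1) = 0.1
((P ∧ R) → Q): 0.1 ≤ 0.2, so result = 1
((¬P → R) → ((P ∧ R) → Q)): 1 ≤ 1, so result = 1
¬((¬P → R) → ((P ∧ R) → Q)): Gödel ¬ of 1 = 0 (operand ≠ 0)
¬¬((¬P → R) → ((P ∧ R) → Q)): Gödel ¬ of 0 = 1 (operand is 0)
(Q ∨ R) = max(0.2, 0.1) = 0.2
(¬¬((¬P → R) → ((P ∧ R) → Q)) → (Q ∨ R)): 1 > 0.2, so result = 0.2

0.20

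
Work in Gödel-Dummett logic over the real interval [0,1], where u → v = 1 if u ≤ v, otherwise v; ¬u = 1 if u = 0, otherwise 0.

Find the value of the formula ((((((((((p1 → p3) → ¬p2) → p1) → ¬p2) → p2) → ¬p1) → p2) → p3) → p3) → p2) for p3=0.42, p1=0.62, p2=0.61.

0.61

(p1 → p3): 0.62 > 0.42, so result = 0.42
¬p2: Gödel ¬ of 0.61 = 0 (operand ≠ 0)
((p1 → p3) → ¬p2): 0.42 > 0, so result = 0
(((p1 → p3) → ¬p2) → p1): 0 ≤ 0.62, so result = 1
¬p2: Gödel ¬ of 0.61 = 0 (operand ≠ 0)
((((p1 → p3) → ¬p2) → p1) → ¬p2): 1 > 0, so result = 0
(((((p1 → p3) → ¬p2) → p1) → ¬p2) → p2): 0 ≤ 0.61, so result = 1
¬p1: Gödel ¬ of 0.62 = 0 (operand ≠ 0)
((((((p1 → p3) → ¬p2) → p1) → ¬p2) → p2) → ¬p1): 1 > 0, so result = 0
(((((((p1 → p3) → ¬p2) → p1) → ¬p2) → p2) → ¬p1) → p2): 0 ≤ 0.61, so result = 1
((((((((p1 → p3) → ¬p2) → p1) → ¬p2) → p2) → ¬p1) → p2) → p3): 1 > 0.42, so result = 0.42
(((((((((p1 → p3) → ¬p2) → p1) → ¬p2) → p2) → ¬p1) → p2) → p3) → p3): 0.42 ≤ 0.42, so result = 1
((((((((((p1 → p3) → ¬p2) → p1) → ¬p2) → p2) → ¬p1) → p2) → p3) → p3) → p2): 1 > 0.61, so result = 0.61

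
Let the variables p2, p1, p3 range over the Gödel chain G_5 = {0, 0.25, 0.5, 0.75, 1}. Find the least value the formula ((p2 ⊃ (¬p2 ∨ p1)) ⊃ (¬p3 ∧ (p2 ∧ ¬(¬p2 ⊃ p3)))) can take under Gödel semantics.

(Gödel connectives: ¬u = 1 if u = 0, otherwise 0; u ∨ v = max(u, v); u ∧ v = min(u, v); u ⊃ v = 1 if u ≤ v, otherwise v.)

The minimum is attained at p2 = 0, p1 = 0, p3 = 0:
  ¬p2: Gödel ¬ of 0 = 1 (operand is 0)
  (¬p2 ∨ p1) = max(1, 0) = 1
  (p2 ⊃ (¬p2 ∨ p1)): 0 ≤ 1, so result = 1
  ¬p3: Gödel ¬ of 0 = 1 (operand is 0)
  ¬p2: Gödel ¬ of 0 = 1 (operand is 0)
  (¬p2 ⊃ p3): 1 > 0, so result = 0
  ¬(¬p2 ⊃ p3): Gödel ¬ of 0 = 1 (operand is 0)
  (p2 ∧ ¬(¬p2 ⊃ p3)) = min(0, 1) = 0
  (¬p3 ∧ (p2 ∧ ¬(¬p2 ⊃ p3))) = min(1, 0) = 0
  ((p2 ⊃ (¬p2 ∨ p1)) ⊃ (¬p3 ∧ (p2 ∧ ¬(¬p2 ⊃ p3)))): 1 > 0, so result = 0
Checking all 125 assignments confirms none give a value below 0.00.

0.00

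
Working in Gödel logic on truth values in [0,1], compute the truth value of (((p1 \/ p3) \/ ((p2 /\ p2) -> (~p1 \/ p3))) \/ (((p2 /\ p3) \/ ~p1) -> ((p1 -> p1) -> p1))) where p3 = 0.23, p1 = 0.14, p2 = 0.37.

(p1 \/ p3) = max(0.14, 0.23) = 0.23
(p2 /\ p2) = min(0.37, 0.37) = 0.37
~p1: Gödel ¬ of 0.14 = 0 (operand ≠ 0)
(~p1 \/ p3) = max(0, 0.23) = 0.23
((p2 /\ p2) -> (~p1 \/ p3)): 0.37 > 0.23, so result = 0.23
((p1 \/ p3) \/ ((p2 /\ p2) -> (~p1 \/ p3))) = max(0.23, 0.23) = 0.23
(p2 /\ p3) = min(0.37, 0.23) = 0.23
~p1: Gödel ¬ of 0.14 = 0 (operand ≠ 0)
((p2 /\ p3) \/ ~p1) = max(0.23, 0) = 0.23
(p1 -> p1): 0.14 ≤ 0.14, so result = 1
((p1 -> p1) -> p1): 1 > 0.14, so result = 0.14
(((p2 /\ p3) \/ ~p1) -> ((p1 -> p1) -> p1)): 0.23 > 0.14, so result = 0.14
(((p1 \/ p3) \/ ((p2 /\ p2) -> (~p1 \/ p3))) \/ (((p2 /\ p3) \/ ~p1) -> ((p1 -> p1) -> p1))) = max(0.23, 0.14) = 0.23

0.23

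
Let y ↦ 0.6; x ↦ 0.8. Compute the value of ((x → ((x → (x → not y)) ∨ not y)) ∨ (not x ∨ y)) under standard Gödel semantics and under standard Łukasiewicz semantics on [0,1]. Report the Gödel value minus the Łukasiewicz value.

Gödel evaluation:
  not y: Gödel ¬ of 0.6 = 0 (operand ≠ 0)
  (x → not y): 0.8 > 0, so result = 0
  (x → (x → not y)): 0.8 > 0, so result = 0
  not y: Gödel ¬ of 0.6 = 0 (operand ≠ 0)
  ((x → (x → not y)) ∨ not y) = max(0, 0) = 0
  (x → ((x → (x → not y)) ∨ not y)): 0.8 > 0, so result = 0
  not x: Gödel ¬ of 0.8 = 0 (operand ≠ 0)
  (not x ∨ y) = max(0, 0.6) = 0.6
  ((x → ((x → (x → not y)) ∨ not y)) ∨ (not x ∨ y)) = max(0, 0.6) = 0.6
  Gödel value = 0.6
Łukasiewicz evaluation:
  not y: Łukasiewicz ¬ gives 1 − 0.6 = 0.4
  (x → not y): min(1, 1 − 0.8 + 0.4) = 0.6
  (x → (x → not y)): min(1, 1 − 0.8 + 0.6) = 0.8
  not y: Łukasiewicz ¬ gives 1 − 0.6 = 0.4
  ((x → (x → not y)) ∨ not y) = max(0.8, 0.4) = 0.8
  (x → ((x → (x → not y)) ∨ not y)): min(1, 1 − 0.8 + 0.8) = 1
  not x: Łukasiewicz ¬ gives 1 − 0.8 = 0.2
  (not x ∨ y) = max(0.2, 0.6) = 0.6
  ((x → ((x → (x → not y)) ∨ not y)) ∨ (not x ∨ y)) = max(1, 0.6) = 1
  Łukasiewicz value = 1
Difference: 0.6 − 1 = -0.40

-0.40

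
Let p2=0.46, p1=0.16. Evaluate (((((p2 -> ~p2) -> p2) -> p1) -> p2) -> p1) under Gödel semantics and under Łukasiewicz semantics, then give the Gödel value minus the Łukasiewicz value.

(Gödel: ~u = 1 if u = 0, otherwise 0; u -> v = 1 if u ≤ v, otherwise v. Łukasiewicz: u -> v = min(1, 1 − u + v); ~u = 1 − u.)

-0.24

Gödel evaluation:
  ~p2: Gödel ¬ of 0.46 = 0 (operand ≠ 0)
  (p2 -> ~p2): 0.46 > 0, so result = 0
  ((p2 -> ~p2) -> p2): 0 ≤ 0.46, so result = 1
  (((p2 -> ~p2) -> p2) -> p1): 1 > 0.16, so result = 0.16
  ((((p2 -> ~p2) -> p2) -> p1) -> p2): 0.16 ≤ 0.46, so result = 1
  (((((p2 -> ~p2) -> p2) -> p1) -> p2) -> p1): 1 > 0.16, so result = 0.16
  Gödel value = 0.16
Łukasiewicz evaluation:
  ~p2: Łukasiewicz ¬ gives 1 − 0.46 = 0.54
  (p2 -> ~p2): min(1, 1 − 0.46 + 0.54) = 1
  ((p2 -> ~p2) -> p2): min(1, 1 − 1 + 0.46) = 0.46
  (((p2 -> ~p2) -> p2) -> p1): min(1, 1 − 0.46 + 0.16) = 0.7
  ((((p2 -> ~p2) -> p2) -> p1) -> p2): min(1, 1 − 0.7 + 0.46) = 0.76
  (((((p2 -> ~p2) -> p2) -> p1) -> p2) -> p1): min(1, 1 − 0.76 + 0.16) = 0.4
  Łukasiewicz value = 0.4
Difference: 0.16 − 0.4 = -0.24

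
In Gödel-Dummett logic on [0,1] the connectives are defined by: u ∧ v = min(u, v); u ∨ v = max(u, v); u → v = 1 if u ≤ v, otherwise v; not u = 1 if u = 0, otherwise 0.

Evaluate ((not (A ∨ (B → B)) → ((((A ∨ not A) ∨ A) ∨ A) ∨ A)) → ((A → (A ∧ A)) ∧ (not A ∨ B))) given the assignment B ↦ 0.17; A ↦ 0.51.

0.17

(B → B): 0.17 ≤ 0.17, so result = 1
(A ∨ (B → B)) = max(0.51, 1) = 1
not (A ∨ (B → B)): Gödel ¬ of 1 = 0 (operand ≠ 0)
not A: Gödel ¬ of 0.51 = 0 (operand ≠ 0)
(A ∨ not A) = max(0.51, 0) = 0.51
((A ∨ not A) ∨ A) = max(0.51, 0.51) = 0.51
(((A ∨ not A) ∨ A) ∨ A) = max(0.51, 0.51) = 0.51
((((A ∨ not A) ∨ A) ∨ A) ∨ A) = max(0.51, 0.51) = 0.51
(not (A ∨ (B → B)) → ((((A ∨ not A) ∨ A) ∨ A) ∨ A)): 0 ≤ 0.51, so result = 1
(A ∧ A) = min(0.51, 0.51) = 0.51
(A → (A ∧ A)): 0.51 ≤ 0.51, so result = 1
not A: Gödel ¬ of 0.51 = 0 (operand ≠ 0)
(not A ∨ B) = max(0, 0.17) = 0.17
((A → (A ∧ A)) ∧ (not A ∨ B)) = min(1, 0.17) = 0.17
((not (A ∨ (B → B)) → ((((A ∨ not A) ∨ A) ∨ A) ∨ A)) → ((A → (A ∧ A)) ∧ (not A ∨ B))): 1 > 0.17, so result = 0.17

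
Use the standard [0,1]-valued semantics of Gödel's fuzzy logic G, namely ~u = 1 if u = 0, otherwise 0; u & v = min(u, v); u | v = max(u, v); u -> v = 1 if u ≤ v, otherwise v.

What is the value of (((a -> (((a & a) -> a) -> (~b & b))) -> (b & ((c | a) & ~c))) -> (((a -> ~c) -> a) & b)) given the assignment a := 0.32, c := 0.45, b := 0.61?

0.61

(a & a) = min(0.32, 0.32) = 0.32
((a & a) -> a): 0.32 ≤ 0.32, so result = 1
~b: Gödel ¬ of 0.61 = 0 (operand ≠ 0)
(~b & b) = min(0, 0.61) = 0
(((a & a) -> a) -> (~b & b)): 1 > 0, so result = 0
(a -> (((a & a) -> a) -> (~b & b))): 0.32 > 0, so result = 0
(c | a) = max(0.45, 0.32) = 0.45
~c: Gödel ¬ of 0.45 = 0 (operand ≠ 0)
((c | a) & ~c) = min(0.45, 0) = 0
(b & ((c | a) & ~c)) = min(0.61, 0) = 0
((a -> (((a & a) -> a) -> (~b & b))) -> (b & ((c | a) & ~c))): 0 ≤ 0, so result = 1
~c: Gödel ¬ of 0.45 = 0 (operand ≠ 0)
(a -> ~c): 0.32 > 0, so result = 0
((a -> ~c) -> a): 0 ≤ 0.32, so result = 1
(((a -> ~c) -> a) & b) = min(1, 0.61) = 0.61
(((a -> (((a & a) -> a) -> (~b & b))) -> (b & ((c | a) & ~c))) -> (((a -> ~c) -> a) & b)): 1 > 0.61, so result = 0.61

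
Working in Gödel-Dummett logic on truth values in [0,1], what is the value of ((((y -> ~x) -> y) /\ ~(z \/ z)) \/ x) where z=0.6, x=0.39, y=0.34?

~x: Gödel ¬ of 0.39 = 0 (operand ≠ 0)
(y -> ~x): 0.34 > 0, so result = 0
((y -> ~x) -> y): 0 ≤ 0.34, so result = 1
(z \/ z) = max(0.6, 0.6) = 0.6
~(z \/ z): Gödel ¬ of 0.6 = 0 (operand ≠ 0)
(((y -> ~x) -> y) /\ ~(z \/ z)) = min(1, 0) = 0
((((y -> ~x) -> y) /\ ~(z \/ z)) \/ x) = max(0, 0.39) = 0.39

0.39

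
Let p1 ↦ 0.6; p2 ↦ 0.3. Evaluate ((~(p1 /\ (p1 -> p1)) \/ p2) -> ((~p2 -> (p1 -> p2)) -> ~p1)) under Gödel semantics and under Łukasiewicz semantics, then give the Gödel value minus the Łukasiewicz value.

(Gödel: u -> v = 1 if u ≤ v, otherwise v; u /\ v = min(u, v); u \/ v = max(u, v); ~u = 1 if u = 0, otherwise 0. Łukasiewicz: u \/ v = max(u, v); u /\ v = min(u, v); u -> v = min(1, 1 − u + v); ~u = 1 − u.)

Gödel evaluation:
  (p1 -> p1): 0.6 ≤ 0.6, so result = 1
  (p1 /\ (p1 -> p1)) = min(0.6, 1) = 0.6
  ~(p1 /\ (p1 -> p1)): Gödel ¬ of 0.6 = 0 (operand ≠ 0)
  (~(p1 /\ (p1 -> p1)) \/ p2) = max(0, 0.3) = 0.3
  ~p2: Gödel ¬ of 0.3 = 0 (operand ≠ 0)
  (p1 -> p2): 0.6 > 0.3, so result = 0.3
  (~p2 -> (p1 -> p2)): 0 ≤ 0.3, so result = 1
  ~p1: Gödel ¬ of 0.6 = 0 (operand ≠ 0)
  ((~p2 -> (p1 -> p2)) -> ~p1): 1 > 0, so result = 0
  ((~(p1 /\ (p1 -> p1)) \/ p2) -> ((~p2 -> (p1 -> p2)) -> ~p1)): 0.3 > 0, so result = 0
  Gödel value = 0
Łukasiewicz evaluation:
  (p1 -> p1): min(1, 1 − 0.6 + 0.6) = 1
  (p1 /\ (p1 -> p1)) = min(0.6, 1) = 0.6
  ~(p1 /\ (p1 -> p1)): Łukasiewicz ¬ gives 1 − 0.6 = 0.4
  (~(p1 /\ (p1 -> p1)) \/ p2) = max(0.4, 0.3) = 0.4
  ~p2: Łukasiewicz ¬ gives 1 − 0.3 = 0.7
  (p1 -> p2): min(1, 1 − 0.6 + 0.3) = 0.7
  (~p2 -> (p1 -> p2)): min(1, 1 − 0.7 + 0.7) = 1
  ~p1: Łukasiewicz ¬ gives 1 − 0.6 = 0.4
  ((~p2 -> (p1 -> p2)) -> ~p1): min(1, 1 − 1 + 0.4) = 0.4
  ((~(p1 /\ (p1 -> p1)) \/ p2) -> ((~p2 -> (p1 -> p2)) -> ~p1)): min(1, 1 − 0.4 + 0.4) = 1
  Łukasiewicz value = 1
Difference: 0 − 1 = -1.00

-1.00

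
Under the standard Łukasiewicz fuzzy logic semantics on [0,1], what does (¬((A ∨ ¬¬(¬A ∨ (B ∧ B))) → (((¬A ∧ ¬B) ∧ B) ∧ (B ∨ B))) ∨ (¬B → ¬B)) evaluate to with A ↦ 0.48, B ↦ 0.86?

1.00

¬A: Łukasiewicz ¬ gives 1 − 0.48 = 0.52
(B ∧ B) = min(0.86, 0.86) = 0.86
(¬A ∨ (B ∧ B)) = max(0.52, 0.86) = 0.86
¬(¬A ∨ (B ∧ B)): Łukasiewicz ¬ gives 1 − 0.86 = 0.14
¬¬(¬A ∨ (B ∧ B)): Łukasiewicz ¬ gives 1 − 0.14 = 0.86
(A ∨ ¬¬(¬A ∨ (B ∧ B))) = max(0.48, 0.86) = 0.86
¬A: Łukasiewicz ¬ gives 1 − 0.48 = 0.52
¬B: Łukasiewicz ¬ gives 1 − 0.86 = 0.14
(¬A ∧ ¬B) = min(0.52, 0.14) = 0.14
((¬A ∧ ¬B) ∧ B) = min(0.14, 0.86) = 0.14
(B ∨ B) = max(0.86, 0.86) = 0.86
(((¬A ∧ ¬B) ∧ B) ∧ (B ∨ B)) = min(0.14, 0.86) = 0.14
((A ∨ ¬¬(¬A ∨ (B ∧ B))) → (((¬A ∧ ¬B) ∧ B) ∧ (B ∨ B))): min(1, 1 − 0.86 + 0.14) = 0.28
¬((A ∨ ¬¬(¬A ∨ (B ∧ B))) → (((¬A ∧ ¬B) ∧ B) ∧ (B ∨ B))): Łukasiewicz ¬ gives 1 − 0.28 = 0.72
¬B: Łukasiewicz ¬ gives 1 − 0.86 = 0.14
¬B: Łukasiewicz ¬ gives 1 − 0.86 = 0.14
(¬B → ¬B): min(1, 1 − 0.14 + 0.14) = 1
(¬((A ∨ ¬¬(¬A ∨ (B ∧ B))) → (((¬A ∧ ¬B) ∧ B) ∧ (B ∨ B))) ∨ (¬B → ¬B)) = max(0.72, 1) = 1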